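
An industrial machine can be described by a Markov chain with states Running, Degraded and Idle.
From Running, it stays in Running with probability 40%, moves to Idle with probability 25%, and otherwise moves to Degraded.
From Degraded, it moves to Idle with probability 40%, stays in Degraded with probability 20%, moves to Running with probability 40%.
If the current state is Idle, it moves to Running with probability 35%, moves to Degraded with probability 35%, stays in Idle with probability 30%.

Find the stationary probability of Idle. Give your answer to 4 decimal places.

Let the stationary distribution be π with π = πP and π_1 + π_2 + π_3 = 1.
π_1 = 0.4·π_1 + 0.4·π_2 + 0.35·π_3
π_2 = 0.35·π_1 + 0.2·π_2 + 0.35·π_3
Solving with the normalization constraint gives π = (0.3844, 0.3043, 0.3112).
So the stationary probability of Idle is 0.3112.

0.3112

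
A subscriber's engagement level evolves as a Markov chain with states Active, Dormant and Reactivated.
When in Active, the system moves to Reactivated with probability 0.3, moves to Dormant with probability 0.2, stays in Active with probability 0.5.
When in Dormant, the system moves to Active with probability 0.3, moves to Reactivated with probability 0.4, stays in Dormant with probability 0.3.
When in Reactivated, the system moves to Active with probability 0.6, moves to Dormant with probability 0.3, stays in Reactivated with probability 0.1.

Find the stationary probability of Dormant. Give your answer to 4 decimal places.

Let the stationary distribution be π with π = πP and π_1 + π_2 + π_3 = 1.
π_1 = 0.5·π_1 + 0.3·π_2 + 0.6·π_3
π_2 = 0.2·π_1 + 0.3·π_2 + 0.3·π_3
Solving with the normalization constraint gives π = (0.4766, 0.2523, 0.2710).
So the stationary probability of Dormant is 0.2523.

0.2523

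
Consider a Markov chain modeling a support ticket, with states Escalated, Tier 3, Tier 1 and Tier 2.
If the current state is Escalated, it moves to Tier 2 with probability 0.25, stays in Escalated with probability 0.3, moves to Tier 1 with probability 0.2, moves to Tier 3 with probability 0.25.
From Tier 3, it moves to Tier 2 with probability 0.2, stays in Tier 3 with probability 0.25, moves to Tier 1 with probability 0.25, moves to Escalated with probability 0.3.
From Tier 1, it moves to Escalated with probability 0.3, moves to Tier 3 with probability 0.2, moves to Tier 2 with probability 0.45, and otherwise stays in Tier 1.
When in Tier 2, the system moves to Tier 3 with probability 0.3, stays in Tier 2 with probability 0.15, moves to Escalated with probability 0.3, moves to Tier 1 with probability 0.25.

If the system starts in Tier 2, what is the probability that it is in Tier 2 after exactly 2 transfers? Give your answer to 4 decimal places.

Propagate the distribution vector 2 transfers from Tier 2.
After 0 transfers: (0.0000, 0.0000, 0.0000, 1.0000)
After 1 transfer: (0.3000, 0.3000, 0.2500, 0.1500)
After 2 transfers: (0.3000, 0.2450, 0.1850, 0.2700)
P(in Tier 2 after 2 transfers) = 0.2700

0.2700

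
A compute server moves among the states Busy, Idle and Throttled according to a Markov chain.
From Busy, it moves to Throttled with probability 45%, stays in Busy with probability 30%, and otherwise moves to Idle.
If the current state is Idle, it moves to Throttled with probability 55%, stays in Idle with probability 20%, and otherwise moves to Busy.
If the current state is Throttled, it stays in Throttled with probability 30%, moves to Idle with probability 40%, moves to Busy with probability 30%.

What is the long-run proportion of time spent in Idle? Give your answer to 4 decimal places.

0.2977

Let the stationary distribution be π with π = πP and π_1 + π_2 + π_3 = 1.
π_1 = 0.3·π_1 + 0.25·π_2 + 0.3·π_3
π_2 = 0.25·π_1 + 0.2·π_2 + 0.4·π_3
Solving with the normalization constraint gives π = (0.2851, 0.2977, 0.4172).
So the stationary probability of Idle is 0.2977.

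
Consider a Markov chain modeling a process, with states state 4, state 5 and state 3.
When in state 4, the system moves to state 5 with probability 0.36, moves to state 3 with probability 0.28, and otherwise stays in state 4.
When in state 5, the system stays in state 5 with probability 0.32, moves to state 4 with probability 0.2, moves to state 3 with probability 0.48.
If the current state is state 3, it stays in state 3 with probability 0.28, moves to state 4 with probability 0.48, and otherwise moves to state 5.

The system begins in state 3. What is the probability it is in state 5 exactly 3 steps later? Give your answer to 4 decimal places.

0.3080

Propagate the distribution vector 3 steps from state 3.
After 0 steps: (0.0000, 0.0000, 1.0000)
After 1 step: (0.4800, 0.2400, 0.2800)
After 2 steps: (0.3552, 0.3168, 0.3280)
After 3 steps: (0.3487, 0.3080, 0.3434)
P(in state 5 after 3 steps) = 0.3080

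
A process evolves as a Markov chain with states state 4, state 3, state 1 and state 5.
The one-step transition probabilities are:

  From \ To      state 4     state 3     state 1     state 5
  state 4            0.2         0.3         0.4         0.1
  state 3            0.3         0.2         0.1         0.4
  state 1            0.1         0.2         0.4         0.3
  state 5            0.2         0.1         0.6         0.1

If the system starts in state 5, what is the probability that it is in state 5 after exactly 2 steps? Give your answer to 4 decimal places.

0.2500

Propagate the distribution vector 2 steps from state 5.
After 0 steps: (0.0000, 0.0000, 0.0000, 1.0000)
After 1 step: (0.2000, 0.1000, 0.6000, 0.1000)
After 2 steps: (0.1500, 0.2100, 0.3900, 0.2500)
P(in state 5 after 2 steps) = 0.2500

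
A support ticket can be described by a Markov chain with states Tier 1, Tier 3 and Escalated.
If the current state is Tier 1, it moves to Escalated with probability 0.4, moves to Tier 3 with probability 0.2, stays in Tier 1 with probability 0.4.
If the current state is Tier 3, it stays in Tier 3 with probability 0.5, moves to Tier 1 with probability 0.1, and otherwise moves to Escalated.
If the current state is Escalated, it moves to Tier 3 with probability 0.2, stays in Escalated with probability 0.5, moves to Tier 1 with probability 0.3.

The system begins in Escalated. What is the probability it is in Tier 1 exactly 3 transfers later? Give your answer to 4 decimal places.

Propagate the distribution vector 3 transfers from Escalated.
After 0 transfers: (0.0000, 0.0000, 1.0000)
After 1 transfer: (0.3000, 0.2000, 0.5000)
After 2 transfers: (0.2900, 0.2600, 0.4500)
After 3 transfers: (0.2770, 0.2780, 0.4450)
P(in Tier 1 after 3 transfers) = 0.2770

0.2770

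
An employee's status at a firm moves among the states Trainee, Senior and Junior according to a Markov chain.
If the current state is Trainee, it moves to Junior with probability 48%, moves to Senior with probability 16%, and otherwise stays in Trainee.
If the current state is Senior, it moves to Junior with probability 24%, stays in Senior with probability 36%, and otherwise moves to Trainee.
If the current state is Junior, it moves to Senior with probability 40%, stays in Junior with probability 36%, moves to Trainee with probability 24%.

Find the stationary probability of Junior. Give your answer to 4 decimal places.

Let the stationary distribution be π with π = πP and π_1 + π_2 + π_3 = 1.
π_1 = 0.36·π_1 + 0.4·π_2 + 0.24·π_3
π_2 = 0.16·π_1 + 0.36·π_2 + 0.4·π_3
Solving with the normalization constraint gives π = (0.3289, 0.3087, 0.3624).
So the stationary probability of Junior is 0.3624.

0.3624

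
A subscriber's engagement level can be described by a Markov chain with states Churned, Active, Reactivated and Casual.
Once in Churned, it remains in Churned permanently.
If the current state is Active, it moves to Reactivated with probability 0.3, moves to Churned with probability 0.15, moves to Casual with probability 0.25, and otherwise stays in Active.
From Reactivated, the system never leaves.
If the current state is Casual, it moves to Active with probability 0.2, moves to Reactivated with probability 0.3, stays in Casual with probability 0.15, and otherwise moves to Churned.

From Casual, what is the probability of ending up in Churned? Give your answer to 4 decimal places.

Let h(s) be the probability of absorption at Churned starting from transient state s. Then h(Churned) = 1 and h(Reactivated) = 0. By first-step analysis:
h(Active) = 0.15·1 + 0.3·h(Active) + 0.3·0 + 0.25·h(Casual)
h(Casual) = 0.35·1 + 0.2·h(Active) + 0.3·0 + 0.15·h(Casual)
Solving: h(Active) = 0.3945, h(Casual) = 0.5046.
Starting from Casual, the probability is 0.5046.

0.5046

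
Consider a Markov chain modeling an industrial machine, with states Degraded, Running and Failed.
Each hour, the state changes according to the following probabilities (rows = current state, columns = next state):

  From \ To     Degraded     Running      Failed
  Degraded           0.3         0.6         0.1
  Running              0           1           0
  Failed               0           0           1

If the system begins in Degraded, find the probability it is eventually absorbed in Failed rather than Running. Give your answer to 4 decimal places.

0.1429

Let h(s) be the probability of absorption at Failed starting from transient state s. Then h(Failed) = 1 and h(Running) = 0. By first-step analysis:
h(Degraded) = 0.3·h(Degraded) + 0.6·0 + 0.1·1
Solving: h(Degraded) = 0.1429.
Starting from Degraded, the probability is 0.1429.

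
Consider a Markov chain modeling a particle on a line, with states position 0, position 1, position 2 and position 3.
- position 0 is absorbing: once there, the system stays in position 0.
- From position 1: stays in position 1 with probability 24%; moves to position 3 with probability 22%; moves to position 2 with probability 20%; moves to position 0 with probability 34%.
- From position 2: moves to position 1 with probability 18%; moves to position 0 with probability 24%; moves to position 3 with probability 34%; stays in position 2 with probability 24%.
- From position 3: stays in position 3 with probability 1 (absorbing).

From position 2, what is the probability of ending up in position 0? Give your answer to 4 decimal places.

0.4498

Let h(s) be the probability of absorption at position 0 starting from transient state s. Then h(position 0) = 1 and h(position 3) = 0. By first-step analysis:
h(position 1) = 0.34·1 + 0.24·h(position 1) + 0.2·h(position 2) + 0.22·0
h(position 2) = 0.24·1 + 0.18·h(position 1) + 0.24·h(position 2) + 0.34·0
Solving: h(position 1) = 0.5657, h(position 2) = 0.4498.
Starting from position 2, the probability is 0.4498.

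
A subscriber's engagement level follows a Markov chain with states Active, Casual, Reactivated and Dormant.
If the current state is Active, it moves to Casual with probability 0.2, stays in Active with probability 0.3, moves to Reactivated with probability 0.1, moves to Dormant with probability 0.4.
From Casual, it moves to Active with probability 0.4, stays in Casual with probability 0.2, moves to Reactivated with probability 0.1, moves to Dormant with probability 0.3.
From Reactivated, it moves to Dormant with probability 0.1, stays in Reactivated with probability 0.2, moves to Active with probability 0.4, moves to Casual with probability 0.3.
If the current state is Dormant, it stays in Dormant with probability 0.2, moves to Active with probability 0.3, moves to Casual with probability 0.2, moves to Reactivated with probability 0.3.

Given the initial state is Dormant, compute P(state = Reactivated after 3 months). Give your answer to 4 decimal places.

Propagate the distribution vector 3 months from Dormant.
After 0 months: (0.0000, 0.0000, 0.0000, 1.0000)
After 1 month: (0.3000, 0.2000, 0.3000, 0.2000)
After 2 months: (0.3500, 0.2300, 0.1700, 0.2500)
After 3 months: (0.3400, 0.2170, 0.1670, 0.2760)
P(in Reactivated after 3 months) = 0.1670

0.1670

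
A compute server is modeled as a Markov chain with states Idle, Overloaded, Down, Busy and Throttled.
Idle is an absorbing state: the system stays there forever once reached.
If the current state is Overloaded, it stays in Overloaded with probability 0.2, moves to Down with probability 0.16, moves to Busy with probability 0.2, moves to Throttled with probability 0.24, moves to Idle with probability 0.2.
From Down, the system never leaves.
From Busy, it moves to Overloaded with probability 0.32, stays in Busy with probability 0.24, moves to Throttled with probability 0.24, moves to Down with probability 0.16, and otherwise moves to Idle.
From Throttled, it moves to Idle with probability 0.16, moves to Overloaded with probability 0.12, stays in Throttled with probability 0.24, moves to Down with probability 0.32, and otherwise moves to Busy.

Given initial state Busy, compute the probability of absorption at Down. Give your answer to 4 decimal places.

Let h(s) be the probability of absorption at Down starting from transient state s. Then h(Down) = 1 and h(Idle) = 0. By first-step analysis:
h(Overloaded) = 0.2·0 + 0.2·h(Overloaded) + 0.16·1 + 0.2·h(Busy) + 0.24·h(Throttled)
h(Busy) = 0.04·0 + 0.32·h(Overloaded) + 0.16·1 + 0.24·h(Busy) + 0.24·h(Throttled)
h(Throttled) = 0.16·0 + 0.12·h(Overloaded) + 0.32·1 + 0.16·h(Busy) + 0.24·h(Throttled)
Solving: h(Overloaded) = 0.5556, h(Busy) = 0.6482, h(Throttled) = 0.6453.
Starting from Busy, the probability is 0.6482.

0.6482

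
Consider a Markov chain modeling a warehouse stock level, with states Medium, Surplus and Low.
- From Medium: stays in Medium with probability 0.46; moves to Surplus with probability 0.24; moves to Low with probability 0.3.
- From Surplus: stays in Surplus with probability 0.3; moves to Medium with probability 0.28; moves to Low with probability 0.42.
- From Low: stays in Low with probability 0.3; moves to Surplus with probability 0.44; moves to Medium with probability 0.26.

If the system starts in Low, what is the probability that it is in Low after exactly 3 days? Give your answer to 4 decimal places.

0.3392

Propagate the distribution vector 3 days from Low.
After 0 days: (0.0000, 0.0000, 1.0000)
After 1 day: (0.2600, 0.4400, 0.3000)
After 2 days: (0.3208, 0.3264, 0.3528)
After 3 days: (0.3307, 0.3301, 0.3392)
P(in Low after 3 days) = 0.3392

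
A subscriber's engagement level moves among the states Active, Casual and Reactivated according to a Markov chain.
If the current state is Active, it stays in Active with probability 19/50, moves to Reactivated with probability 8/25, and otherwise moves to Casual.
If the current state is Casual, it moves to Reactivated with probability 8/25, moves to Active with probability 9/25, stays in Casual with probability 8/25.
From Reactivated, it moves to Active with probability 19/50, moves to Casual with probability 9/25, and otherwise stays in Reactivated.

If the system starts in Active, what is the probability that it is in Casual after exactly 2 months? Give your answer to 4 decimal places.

Sum over the intermediate state after 1 month:
P = P(Active→Active)·P(Active→Casual) + P(Active→Casual)·P(Casual→Casual) + P(Active→Reactivated)·P(Reactivated→Casual)
  = 0.38×0.3 + 0.3×0.32 + 0.32×0.36
  = 0.1140 + 0.0960 + 0.1152 = 0.3252

0.3252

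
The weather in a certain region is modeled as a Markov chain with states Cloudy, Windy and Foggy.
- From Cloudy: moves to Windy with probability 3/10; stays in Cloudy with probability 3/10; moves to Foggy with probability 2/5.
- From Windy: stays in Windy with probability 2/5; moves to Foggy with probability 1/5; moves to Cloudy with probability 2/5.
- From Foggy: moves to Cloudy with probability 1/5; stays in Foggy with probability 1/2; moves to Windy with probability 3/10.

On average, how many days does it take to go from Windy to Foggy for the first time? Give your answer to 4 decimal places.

Let t(s) be the expected number of days to first reach Foggy from state s, with t(Foggy) = 0. Conditioning on the first day:
t(Cloudy) = 1 + 0.3·t(Cloudy) + 0.3·t(Windy)
t(Windy) = 1 + 0.4·t(Cloudy) + 0.4·t(Windy)
Solving: t(Cloudy) = 3.0000, t(Windy) = 3.6667.
Expected days from Windy to Foggy: 3.6667.

3.6667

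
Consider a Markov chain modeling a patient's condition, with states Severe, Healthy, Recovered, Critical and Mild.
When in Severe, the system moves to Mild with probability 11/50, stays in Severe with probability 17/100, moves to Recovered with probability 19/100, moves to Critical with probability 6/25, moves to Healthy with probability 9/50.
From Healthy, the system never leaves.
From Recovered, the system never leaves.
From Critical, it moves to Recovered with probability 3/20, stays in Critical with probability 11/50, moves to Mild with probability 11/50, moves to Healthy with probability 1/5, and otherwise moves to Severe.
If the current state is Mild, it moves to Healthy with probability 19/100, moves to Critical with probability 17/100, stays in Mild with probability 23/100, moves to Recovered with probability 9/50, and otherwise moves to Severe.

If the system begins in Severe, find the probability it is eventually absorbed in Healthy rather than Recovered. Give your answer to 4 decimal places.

0.5105

Let h(s) be the probability of absorption at Healthy starting from transient state s. Then h(Healthy) = 1 and h(Recovered) = 0. By first-step analysis:
h(Severe) = 0.17·h(Severe) + 0.18·1 + 0.19·0 + 0.24·h(Critical) + 0.22·h(Mild)
h(Critical) = 0.21·h(Severe) + 0.2·1 + 0.15·0 + 0.22·h(Critical) + 0.22·h(Mild)
h(Mild) = 0.23·h(Severe) + 0.19·1 + 0.18·0 + 0.17·h(Critical) + 0.23·h(Mild)
Solving: h(Severe) = 0.5105, h(Critical) = 0.5401, h(Mild) = 0.5185.
Starting from Severe, the probability is 0.5105.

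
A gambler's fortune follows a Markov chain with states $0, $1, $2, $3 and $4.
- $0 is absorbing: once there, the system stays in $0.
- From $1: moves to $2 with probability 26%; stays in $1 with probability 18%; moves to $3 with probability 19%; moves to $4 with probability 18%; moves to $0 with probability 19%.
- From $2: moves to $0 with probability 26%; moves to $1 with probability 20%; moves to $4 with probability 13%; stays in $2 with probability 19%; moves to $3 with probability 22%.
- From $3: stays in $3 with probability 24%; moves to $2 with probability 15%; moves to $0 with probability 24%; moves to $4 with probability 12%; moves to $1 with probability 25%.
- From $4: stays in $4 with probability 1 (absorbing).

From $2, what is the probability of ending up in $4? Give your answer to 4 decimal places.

Let h(s) be the probability of absorption at $4 starting from transient state s. Then h($4) = 1 and h($0) = 0. By first-step analysis:
h($1) = 0.19·0 + 0.18·h($1) + 0.26·h($2) + 0.19·h($3) + 0.18·1
h($2) = 0.26·0 + 0.2·h($1) + 0.19·h($2) + 0.22·h($3) + 0.13·1
h($3) = 0.24·0 + 0.25·h($1) + 0.15·h($2) + 0.24·h($3) + 0.12·1
Solving: h($1) = 0.4203, h($2) = 0.3642, h($3) = 0.3680.
Starting from $2, the probability is 0.3642.

0.3642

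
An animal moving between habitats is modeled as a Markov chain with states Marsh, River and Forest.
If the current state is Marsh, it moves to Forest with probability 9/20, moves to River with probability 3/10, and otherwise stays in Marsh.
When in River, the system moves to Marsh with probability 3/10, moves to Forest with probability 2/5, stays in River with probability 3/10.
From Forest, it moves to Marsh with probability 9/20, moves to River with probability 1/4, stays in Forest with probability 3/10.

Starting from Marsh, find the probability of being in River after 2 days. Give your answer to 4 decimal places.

0.2775

Sum over the intermediate state after 1 day:
P = P(Marsh→Marsh)·P(Marsh→River) + P(Marsh→River)·P(River→River) + P(Marsh→Forest)·P(Forest→River)
  = 0.25×0.3 + 0.3×0.3 + 0.45×0.25
  = 0.0750 + 0.0900 + 0.1125 = 0.2775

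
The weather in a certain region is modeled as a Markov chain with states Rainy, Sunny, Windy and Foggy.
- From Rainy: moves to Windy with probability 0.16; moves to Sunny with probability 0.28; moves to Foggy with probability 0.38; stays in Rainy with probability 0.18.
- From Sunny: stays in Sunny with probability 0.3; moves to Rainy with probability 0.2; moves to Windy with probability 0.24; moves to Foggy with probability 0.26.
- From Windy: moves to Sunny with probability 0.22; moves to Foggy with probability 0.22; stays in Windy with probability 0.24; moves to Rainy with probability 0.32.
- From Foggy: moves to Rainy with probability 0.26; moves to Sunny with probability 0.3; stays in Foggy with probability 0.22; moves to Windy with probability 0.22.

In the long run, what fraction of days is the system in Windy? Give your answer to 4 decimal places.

Let the stationary distribution be π with π = πP and π_1 + π_2 + π_3 + π_4 = 1.
π_1 = 0.18·π_1 + 0.2·π_2 + 0.32·π_3 + 0.26·π_4
π_2 = 0.28·π_1 + 0.3·π_2 + 0.22·π_3 + 0.3·π_4
π_3 = 0.16·π_1 + 0.24·π_2 + 0.24·π_3 + 0.22·π_4
Solving with the normalization constraint gives π = (0.2373, 0.2780, 0.2156, 0.2691).
So the stationary probability of Windy is 0.2156.

0.2156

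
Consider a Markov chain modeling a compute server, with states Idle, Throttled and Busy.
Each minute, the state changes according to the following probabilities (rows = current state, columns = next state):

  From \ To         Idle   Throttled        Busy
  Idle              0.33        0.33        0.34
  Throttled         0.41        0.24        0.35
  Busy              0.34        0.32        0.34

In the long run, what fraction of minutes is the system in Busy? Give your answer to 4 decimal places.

Let the stationary distribution be π with π = πP and π_1 + π_2 + π_3 = 1.
π_1 = 0.33·π_1 + 0.41·π_2 + 0.34·π_3
π_2 = 0.33·π_1 + 0.24·π_2 + 0.32·π_3
Solving with the normalization constraint gives π = (0.3574, 0.2996, 0.3430).
So the stationary probability of Busy is 0.3430.

0.3430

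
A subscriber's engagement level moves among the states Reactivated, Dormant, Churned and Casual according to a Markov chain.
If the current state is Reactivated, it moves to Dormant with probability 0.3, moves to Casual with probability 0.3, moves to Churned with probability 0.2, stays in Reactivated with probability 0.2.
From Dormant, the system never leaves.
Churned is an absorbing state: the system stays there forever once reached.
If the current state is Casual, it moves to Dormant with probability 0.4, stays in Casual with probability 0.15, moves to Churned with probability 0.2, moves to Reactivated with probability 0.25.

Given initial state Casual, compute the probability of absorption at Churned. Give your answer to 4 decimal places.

0.3471

Let h(s) be the probability of absorption at Churned starting from transient state s. Then h(Churned) = 1 and h(Dormant) = 0. By first-step analysis:
h(Reactivated) = 0.2·h(Reactivated) + 0.3·0 + 0.2·1 + 0.3·h(Casual)
h(Casual) = 0.25·h(Reactivated) + 0.4·0 + 0.2·1 + 0.15·h(Casual)
Solving: h(Reactivated) = 0.3802, h(Casual) = 0.3471.
Starting from Casual, the probability is 0.3471.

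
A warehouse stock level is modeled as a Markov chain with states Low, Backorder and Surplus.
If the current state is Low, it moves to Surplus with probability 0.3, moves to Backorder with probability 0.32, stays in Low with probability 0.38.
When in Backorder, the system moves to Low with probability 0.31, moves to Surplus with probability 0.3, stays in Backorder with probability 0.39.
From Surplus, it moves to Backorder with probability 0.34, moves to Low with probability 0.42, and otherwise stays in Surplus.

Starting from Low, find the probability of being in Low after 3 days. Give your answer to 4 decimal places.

Propagate the distribution vector 3 days from Low.
After 0 days: (1.0000, 0.0000, 0.0000)
After 1 day: (0.3800, 0.3200, 0.3000)
After 2 days: (0.3696, 0.3484, 0.2820)
After 3 days: (0.3669, 0.3500, 0.2831)
P(in Low after 3 days) = 0.3669

0.3669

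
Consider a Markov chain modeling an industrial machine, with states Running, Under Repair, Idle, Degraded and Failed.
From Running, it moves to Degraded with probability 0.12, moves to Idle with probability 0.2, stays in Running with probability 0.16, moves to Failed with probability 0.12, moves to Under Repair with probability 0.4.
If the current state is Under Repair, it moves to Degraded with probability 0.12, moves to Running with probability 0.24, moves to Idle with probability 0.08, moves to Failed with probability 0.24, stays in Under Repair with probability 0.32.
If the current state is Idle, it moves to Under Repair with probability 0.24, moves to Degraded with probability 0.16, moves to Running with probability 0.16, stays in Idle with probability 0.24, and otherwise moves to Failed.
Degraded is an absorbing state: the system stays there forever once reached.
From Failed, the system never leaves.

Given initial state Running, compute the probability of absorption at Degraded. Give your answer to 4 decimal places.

Let h(s) be the probability of absorption at Degraded starting from transient state s. Then h(Degraded) = 1 and h(Failed) = 0. By first-step analysis:
h(Running) = 0.16·h(Running) + 0.4·h(Under Repair) + 0.2·h(Idle) + 0.12·1 + 0.12·0
h(Under Repair) = 0.24·h(Running) + 0.32·h(Under Repair) + 0.08·h(Idle) + 0.12·1 + 0.24·0
h(Idle) = 0.16·h(Running) + 0.24·h(Under Repair) + 0.24·h(Idle) + 0.16·1 + 0.2·0
Solving: h(Running) = 0.4202, h(Under Repair) = 0.3738, h(Idle) = 0.4170.
Starting from Running, the probability is 0.4202.

0.4202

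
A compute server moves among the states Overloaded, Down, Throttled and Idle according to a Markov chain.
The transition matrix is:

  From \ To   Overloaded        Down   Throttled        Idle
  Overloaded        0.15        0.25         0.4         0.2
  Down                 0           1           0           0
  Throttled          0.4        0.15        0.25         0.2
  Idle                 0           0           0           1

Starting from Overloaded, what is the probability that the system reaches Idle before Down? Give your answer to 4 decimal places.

0.4817

Let h(s) be the probability of absorption at Idle starting from transient state s. Then h(Idle) = 1 and h(Down) = 0. By first-step analysis:
h(Overloaded) = 0.15·h(Overloaded) + 0.25·0 + 0.4·h(Throttled) + 0.2·1
h(Throttled) = 0.4·h(Overloaded) + 0.15·0 + 0.25·h(Throttled) + 0.2·1
Solving: h(Overloaded) = 0.4817, h(Throttled) = 0.5236.
Starting from Overloaded, the probability is 0.4817.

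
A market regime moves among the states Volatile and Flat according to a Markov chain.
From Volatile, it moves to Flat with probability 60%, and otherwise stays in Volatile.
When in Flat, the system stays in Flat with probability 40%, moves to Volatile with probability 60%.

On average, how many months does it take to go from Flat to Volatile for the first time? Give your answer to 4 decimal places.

Let t(s) be the expected number of months to first reach Volatile from state s, with t(Volatile) = 0. Conditioning on the first month:
t(Flat) = 1 + 0.4·t(Flat)
Solving: t(Flat) = 1.6667.
Expected months from Flat to Volatile: 1.6667.

1.6667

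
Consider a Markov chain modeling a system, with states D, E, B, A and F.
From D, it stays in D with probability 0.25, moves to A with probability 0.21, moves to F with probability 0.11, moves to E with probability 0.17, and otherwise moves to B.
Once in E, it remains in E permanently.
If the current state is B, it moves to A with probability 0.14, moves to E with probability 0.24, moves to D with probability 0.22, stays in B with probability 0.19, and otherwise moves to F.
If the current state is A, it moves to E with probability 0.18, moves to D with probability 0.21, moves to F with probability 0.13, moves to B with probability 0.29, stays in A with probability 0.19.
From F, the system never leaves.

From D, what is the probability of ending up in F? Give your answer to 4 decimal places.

0.4227

Let h(s) be the probability of absorption at F starting from transient state s. Then h(F) = 1 and h(E) = 0. By first-step analysis:
h(D) = 0.25·h(D) + 0.17·0 + 0.26·h(B) + 0.21·h(A) + 0.11·1
h(B) = 0.22·h(D) + 0.24·0 + 0.19·h(B) + 0.14·h(A) + 0.21·1
h(A) = 0.21·h(D) + 0.18·0 + 0.29·h(B) + 0.19·h(A) + 0.13·1
Solving: h(D) = 0.4227, h(B) = 0.4485, h(A) = 0.4307.
Starting from D, the probability is 0.4227.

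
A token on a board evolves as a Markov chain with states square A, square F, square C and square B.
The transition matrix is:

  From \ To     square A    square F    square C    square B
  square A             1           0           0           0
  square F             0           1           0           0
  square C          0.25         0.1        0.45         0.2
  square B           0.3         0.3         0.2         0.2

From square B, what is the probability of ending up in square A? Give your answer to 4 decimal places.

0.5375

Let h(s) be the probability of absorption at square A starting from transient state s. Then h(square A) = 1 and h(square F) = 0. By first-step analysis:
h(square C) = 0.25·1 + 0.1·0 + 0.45·h(square C) + 0.2·h(square B)
h(square B) = 0.3·1 + 0.3·0 + 0.2·h(square C) + 0.2·h(square B)
Solving: h(square C) = 0.6500, h(square B) = 0.5375.
Starting from square B, the probability is 0.5375.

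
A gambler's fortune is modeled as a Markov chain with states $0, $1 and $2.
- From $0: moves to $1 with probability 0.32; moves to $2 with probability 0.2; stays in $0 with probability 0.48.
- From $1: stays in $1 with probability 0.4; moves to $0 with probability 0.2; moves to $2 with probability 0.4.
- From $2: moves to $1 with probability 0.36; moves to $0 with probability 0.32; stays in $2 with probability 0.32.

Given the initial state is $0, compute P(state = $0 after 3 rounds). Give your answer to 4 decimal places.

0.3349

Propagate the distribution vector 3 rounds from $0.
After 0 rounds: (1.0000, 0.0000, 0.0000)
After 1 round: (0.4800, 0.3200, 0.2000)
After 2 rounds: (0.3584, 0.3536, 0.2880)
After 3 rounds: (0.3349, 0.3598, 0.3053)
P(in $0 after 3 rounds) = 0.3349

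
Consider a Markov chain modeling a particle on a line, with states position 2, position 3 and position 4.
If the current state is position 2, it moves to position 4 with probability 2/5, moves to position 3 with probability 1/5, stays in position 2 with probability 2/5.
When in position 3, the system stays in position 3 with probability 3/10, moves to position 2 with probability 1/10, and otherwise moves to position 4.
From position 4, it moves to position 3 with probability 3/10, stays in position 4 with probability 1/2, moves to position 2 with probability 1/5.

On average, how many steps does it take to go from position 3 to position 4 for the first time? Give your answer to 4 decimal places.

Let t(s) be the expected number of steps to first reach position 4 from state s, with t(position 4) = 0. Conditioning on the first step:
t(position 2) = 1 + 0.4·t(position 2) + 0.2·t(position 3)
t(position 3) = 1 + 0.1·t(position 2) + 0.3·t(position 3)
Solving: t(position 2) = 2.2500, t(position 3) = 1.7500.
Expected steps from position 3 to position 4: 1.7500.

1.7500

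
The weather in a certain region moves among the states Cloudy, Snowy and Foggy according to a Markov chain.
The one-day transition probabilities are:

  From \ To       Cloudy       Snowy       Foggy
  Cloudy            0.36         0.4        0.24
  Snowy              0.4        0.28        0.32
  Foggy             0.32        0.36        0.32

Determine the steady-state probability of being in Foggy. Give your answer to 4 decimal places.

Let the stationary distribution be π with π = πP and π_1 + π_2 + π_3 = 1.
π_1 = 0.36·π_1 + 0.4·π_2 + 0.32·π_3
π_2 = 0.4·π_1 + 0.28·π_2 + 0.36·π_3
Solving with the normalization constraint gives π = (0.3622, 0.3467, 0.2910).
So the stationary probability of Foggy is 0.2910.

0.2910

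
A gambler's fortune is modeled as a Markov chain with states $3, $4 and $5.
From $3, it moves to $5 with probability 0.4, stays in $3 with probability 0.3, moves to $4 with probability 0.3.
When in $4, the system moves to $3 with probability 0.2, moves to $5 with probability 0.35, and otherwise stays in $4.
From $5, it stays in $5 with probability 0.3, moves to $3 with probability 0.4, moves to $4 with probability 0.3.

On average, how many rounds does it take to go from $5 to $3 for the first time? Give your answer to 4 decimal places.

3.0357

Let t(s) be the expected number of rounds to first reach $3 from state s, with t($3) = 0. Conditioning on the first round:
t($4) = 1 + 0.45·t($4) + 0.35·t($5)
t($5) = 1 + 0.3·t($4) + 0.3·t($5)
Solving: t($4) = 3.7500, t($5) = 3.0357.
Expected rounds from $5 to $3: 3.0357.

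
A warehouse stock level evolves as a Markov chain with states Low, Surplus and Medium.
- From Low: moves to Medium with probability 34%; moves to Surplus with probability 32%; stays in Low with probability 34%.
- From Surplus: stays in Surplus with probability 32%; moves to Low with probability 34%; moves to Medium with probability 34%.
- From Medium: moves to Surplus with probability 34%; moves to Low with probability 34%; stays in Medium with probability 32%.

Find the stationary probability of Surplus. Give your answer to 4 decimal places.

0.3267

Let the stationary distribution be π with π = πP and π_1 + π_2 + π_3 = 1.
π_1 = 0.34·π_1 + 0.34·π_2 + 0.34·π_3
π_2 = 0.32·π_1 + 0.32·π_2 + 0.34·π_3
Solving with the normalization constraint gives π = (0.3400, 0.3267, 0.3333).
So the stationary probability of Surplus is 0.3267.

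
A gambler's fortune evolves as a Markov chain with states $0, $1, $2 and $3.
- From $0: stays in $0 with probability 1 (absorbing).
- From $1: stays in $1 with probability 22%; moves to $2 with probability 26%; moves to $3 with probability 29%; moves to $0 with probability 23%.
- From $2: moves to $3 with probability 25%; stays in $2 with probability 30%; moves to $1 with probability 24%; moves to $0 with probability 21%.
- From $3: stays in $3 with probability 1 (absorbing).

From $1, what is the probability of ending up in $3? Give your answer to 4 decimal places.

Let h(s) be the probability of absorption at $3 starting from transient state s. Then h($3) = 1 and h($0) = 0. By first-step analysis:
h($1) = 0.23·0 + 0.22·h($1) + 0.26·h($2) + 0.29·1
h($2) = 0.21·0 + 0.24·h($1) + 0.3·h($2) + 0.25·1
Solving: h($1) = 0.5542, h($2) = 0.5471.
Starting from $1, the probability is 0.5542.

0.5542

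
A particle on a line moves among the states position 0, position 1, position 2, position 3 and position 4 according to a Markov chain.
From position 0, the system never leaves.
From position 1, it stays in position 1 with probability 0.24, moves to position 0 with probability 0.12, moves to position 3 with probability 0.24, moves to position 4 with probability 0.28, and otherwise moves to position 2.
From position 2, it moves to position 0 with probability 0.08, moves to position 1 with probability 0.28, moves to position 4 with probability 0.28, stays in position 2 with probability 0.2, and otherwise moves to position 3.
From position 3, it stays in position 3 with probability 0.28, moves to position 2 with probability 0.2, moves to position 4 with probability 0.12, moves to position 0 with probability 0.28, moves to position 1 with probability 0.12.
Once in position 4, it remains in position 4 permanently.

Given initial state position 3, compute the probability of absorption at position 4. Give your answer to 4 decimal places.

0.4511

Let h(s) be the probability of absorption at position 4 starting from transient state s. Then h(position 4) = 1 and h(position 0) = 0. By first-step analysis:
h(position 1) = 0.12·0 + 0.24·h(position 1) + 0.12·h(position 2) + 0.24·h(position 3) + 0.28·1
h(position 2) = 0.08·0 + 0.28·h(position 1) + 0.2·h(position 2) + 0.16·h(position 3) + 0.28·1
h(position 3) = 0.28·0 + 0.12·h(position 1) + 0.2·h(position 2) + 0.28·h(position 3) + 0.12·1
Solving: h(position 1) = 0.6143, h(position 2) = 0.6552, h(position 3) = 0.4511.
Starting from position 3, the probability is 0.4511.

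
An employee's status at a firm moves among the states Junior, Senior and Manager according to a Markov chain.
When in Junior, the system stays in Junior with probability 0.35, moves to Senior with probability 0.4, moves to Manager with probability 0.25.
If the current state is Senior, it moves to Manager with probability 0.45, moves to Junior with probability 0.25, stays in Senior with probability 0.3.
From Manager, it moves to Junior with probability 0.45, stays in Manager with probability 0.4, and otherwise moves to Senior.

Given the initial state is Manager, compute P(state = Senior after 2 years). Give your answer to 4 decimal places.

Sum over the intermediate state after 1 year:
P = P(Manager→Junior)·P(Junior→Senior) + P(Manager→Senior)·P(Senior→Senior) + P(Manager→Manager)·P(Manager→Senior)
  = 0.45×0.4 + 0.15×0.3 + 0.4×0.15
  = 0.1800 + 0.0450 + 0.0600 = 0.2850

0.2850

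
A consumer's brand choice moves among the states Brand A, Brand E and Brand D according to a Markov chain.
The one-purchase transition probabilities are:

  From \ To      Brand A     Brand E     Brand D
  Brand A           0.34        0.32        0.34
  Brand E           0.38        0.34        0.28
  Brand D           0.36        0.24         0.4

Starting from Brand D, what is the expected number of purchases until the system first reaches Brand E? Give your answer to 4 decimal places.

3.7281

Let t(s) be the expected number of purchases to first reach Brand E from state s, with t(Brand E) = 0. Conditioning on the first purchase:
t(Brand A) = 1 + 0.34·t(Brand A) + 0.34·t(Brand D)
t(Brand D) = 1 + 0.36·t(Brand A) + 0.4·t(Brand D)
Solving: t(Brand A) = 3.4357, t(Brand D) = 3.7281.
Expected purchases from Brand D to Brand E: 3.7281.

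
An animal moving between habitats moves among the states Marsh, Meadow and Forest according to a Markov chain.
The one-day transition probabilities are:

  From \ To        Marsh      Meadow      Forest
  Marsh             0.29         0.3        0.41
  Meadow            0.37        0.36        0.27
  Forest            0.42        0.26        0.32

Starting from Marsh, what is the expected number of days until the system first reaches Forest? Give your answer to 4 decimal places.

2.7373

Let t(s) be the expected number of days to first reach Forest from state s, with t(Forest) = 0. Conditioning on the first day:
t(Marsh) = 1 + 0.29·t(Marsh) + 0.3·t(Meadow)
t(Meadow) = 1 + 0.37·t(Marsh) + 0.36·t(Meadow)
Solving: t(Marsh) = 2.7373, t(Meadow) = 3.1450.
Expected days from Marsh to Forest: 2.7373.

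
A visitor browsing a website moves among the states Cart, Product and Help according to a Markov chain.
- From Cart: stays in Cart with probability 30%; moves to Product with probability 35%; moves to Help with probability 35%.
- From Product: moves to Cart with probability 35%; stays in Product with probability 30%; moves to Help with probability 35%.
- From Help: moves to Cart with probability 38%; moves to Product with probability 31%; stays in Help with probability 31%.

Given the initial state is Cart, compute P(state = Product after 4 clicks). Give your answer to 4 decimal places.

0.3205

Propagate the distribution vector 4 clicks from Cart.
After 0 clicks: (1.0000, 0.0000, 0.0000)
After 1 click: (0.3000, 0.3500, 0.3500)
After 2 clicks: (0.3455, 0.3185, 0.3360)
After 3 clicks: (0.3428, 0.3206, 0.3366)
After 4 clicks: (0.3430, 0.3205, 0.3365)
P(in Product after 4 clicks) = 0.3205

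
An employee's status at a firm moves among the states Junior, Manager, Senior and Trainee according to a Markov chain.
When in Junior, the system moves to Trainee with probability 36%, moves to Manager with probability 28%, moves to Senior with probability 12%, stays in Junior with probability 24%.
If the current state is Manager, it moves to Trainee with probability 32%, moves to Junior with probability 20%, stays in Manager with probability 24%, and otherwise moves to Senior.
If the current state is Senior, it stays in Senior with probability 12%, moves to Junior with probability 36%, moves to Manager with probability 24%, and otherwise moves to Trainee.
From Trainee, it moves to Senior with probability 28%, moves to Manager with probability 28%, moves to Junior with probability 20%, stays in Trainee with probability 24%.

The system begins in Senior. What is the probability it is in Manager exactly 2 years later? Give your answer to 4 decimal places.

Propagate the distribution vector 2 years from Senior.
After 0 years: (0.0000, 0.0000, 1.0000, 0.0000)
After 1 year: (0.3600, 0.2400, 0.1200, 0.2800)
After 2 years: (0.2336, 0.2656, 0.1936, 0.3072)
P(in Manager after 2 years) = 0.2656

0.2656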